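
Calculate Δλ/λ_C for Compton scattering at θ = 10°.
0.0152 λ_C

The Compton shift formula is:
Δλ = λ_C(1 - cos θ)

Dividing both sides by λ_C:
Δλ/λ_C = 1 - cos θ

For θ = 10°:
Δλ/λ_C = 1 - cos(10°)
Δλ/λ_C = 1 - 0.9848
Δλ/λ_C = 0.0152

This means the shift is 0.0152 × λ_C = 0.0369 pm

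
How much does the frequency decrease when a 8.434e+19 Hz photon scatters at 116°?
4.178e+19 Hz (decrease)

Convert frequency to wavelength (c = 299792458 m/s):
λ₀ = c/f₀ = 299792458/8.434e+19 = 3.5545703e-12 m = 3.5546 pm

Calculate Compton shift:
Δλ = λ_C(1 - cos(116°)) = 3.4899 pm

Final wavelength:
λ' = λ₀ + Δλ = 3.5546 + 3.4899 = 7.0445 pm

Final frequency:
f' = c/λ' = 299792458/7.0445049e-12 = 4.2556924e+19 Hz

Frequency shift (decrease):
Δf = f₀ - f' = 8.434e+19 - 4.2556924e+19 = 4.178e+19 Hz

(Intermediate values are shown rounded; full precision is carried through to the final answer.)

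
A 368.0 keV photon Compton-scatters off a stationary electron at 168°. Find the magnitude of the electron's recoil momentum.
2.7653e-22 kg·m/s

The electron is initially at rest, so by conservation of momentum:
p⃗_e = p⃗₀ − p⃗'  (incident photon momentum minus scattered photon momentum)

Photon momentum magnitudes (p = h/λ = E/c):
λ₀ = hc/E₀ = 3.3691 pm → p₀ = h/λ₀ = 1.9667e-22 kg·m/s
Δλ = λ_C(1 − cos 168°) = 4.7996 pm
λ' = 8.1687 pm → p' = h/λ' = 8.1115e-23 kg·m/s

The scattered photon makes angle θ = 168° with the incident direction, so by the law of cosines:
|p⃗_e|² = p₀² + p'² − 2p₀p'cos θ
|p⃗_e|² = (1.9667e-22)² + (8.1115e-23)² − 2·1.9667e-22·8.1115e-23·cos(168°)
|p⃗_e| = 2.7653e-22 kg·m/s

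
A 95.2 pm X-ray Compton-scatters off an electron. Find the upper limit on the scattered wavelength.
100.0526 pm (at θ = 180°)

The Compton shift is Δλ = λ_C(1 − cos θ).

Since cos θ ranges from −1 to 1, the factor (1 − cos θ) ranges from 0 to 2; the maximum shift occurs at θ = 180° (backscattering):
Δλ_max = 2λ_C = 2 × 2.4263 pm = 4.8526 pm

Maximum scattered wavelength:
λ'_max = λ₀ + Δλ_max = 95.2 + 4.8526 = 100.0526 pm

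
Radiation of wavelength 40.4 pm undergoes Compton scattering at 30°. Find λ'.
40.7251 pm

Using the Compton formula: λ' = λ + λ_C(1 − cos θ)

For θ = 30°, cos θ = √3/2 (exact) ≈ 0.8660, so:
1 − cos 30° = 1 − (√3/2) ≈ 0.1340

Δλ = λ_C × 0.1340 = 2.4263 × 0.1340 = 0.3251 pm

λ' = 40.4 + 0.3251 = 40.7251 pm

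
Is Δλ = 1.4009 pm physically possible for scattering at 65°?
Yes, consistent

Calculate the expected shift for θ = 65°:

Δλ_expected = λ_C(1 - cos(65°))
Δλ_expected = 2.4263 × (1 - cos(65°))
Δλ_expected = 2.4263 × 0.5774
Δλ_expected = 1.4009 pm

Given shift: 1.4009 pm
Expected shift: 1.4009 pm
Difference: 0.0000 pm

The values match. This is consistent with Compton scattering at the stated angle.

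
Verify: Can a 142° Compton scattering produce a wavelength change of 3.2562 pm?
No, inconsistent

Calculate the expected shift for θ = 142°:

Δλ_expected = λ_C(1 - cos(142°))
Δλ_expected = 2.4263 × (1 - cos(142°))
Δλ_expected = 2.4263 × 1.7880
Δλ_expected = 4.3383 pm

Given shift: 3.2562 pm
Expected shift: 4.3383 pm
Difference: 1.0821 pm

The values do not match. The given shift corresponds to θ ≈ 110.0°, not 142°.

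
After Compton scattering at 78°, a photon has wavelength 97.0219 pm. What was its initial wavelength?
95.1000 pm

From λ' = λ + Δλ, we have λ = λ' - Δλ

First calculate the Compton shift:
Δλ = λ_C(1 - cos θ)
Δλ = 2.4263 × (1 - cos(78°))
Δλ = 2.4263 × 0.7921
Δλ = 1.9219 pm

Initial wavelength:
λ = λ' - Δλ
λ = 97.0219 - 1.9219
λ = 95.1000 pm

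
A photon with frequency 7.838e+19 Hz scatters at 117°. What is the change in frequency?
3.761e+19 Hz (decrease)

Convert frequency to wavelength (c = 299792458 m/s):
λ₀ = c/f₀ = 299792458/7.838e+19 = 3.8248591e-12 m = 3.8249 pm

Calculate Compton shift:
Δλ = λ_C(1 - cos(117°)) = 3.5278 pm

Final wavelength:
λ' = λ₀ + Δλ = 3.8249 + 3.5278 = 7.3527 pm

Final frequency:
f' = c/λ' = 299792458/7.3526912e-12 = 4.0773161e+19 Hz

Frequency shift (decrease):
Δf = f₀ - f' = 7.838e+19 - 4.0773161e+19 = 3.761e+19 Hz

(Intermediate values are shown rounded; full precision is carried through to the final answer.)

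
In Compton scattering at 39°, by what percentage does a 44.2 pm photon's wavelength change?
1.2233%

Calculate the Compton shift:
Δλ = λ_C(1 - cos(39°))
Δλ = 2.4263 × (1 - cos(39°))
Δλ = 2.4263 × 0.2229
Δλ = 0.5407 pm

Percentage change:
(Δλ/λ₀) × 100 = (0.5407/44.2) × 100
= 1.2233%

(Intermediate values are shown rounded; full precision is carried through to the final answer.)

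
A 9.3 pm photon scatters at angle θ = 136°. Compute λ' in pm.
13.4717 pm

Using the Compton scattering formula:
λ' = λ + Δλ = λ + λ_C(1 - cos θ)

Given:
- Initial wavelength λ = 9.3 pm
- Scattering angle θ = 136°
- Compton wavelength λ_C ≈ 2.4263 pm

Calculate the shift:
Δλ = 2.4263 × (1 - cos(136°))
Δλ = 2.4263 × 1.7193
Δλ = 4.1717 pm

Final wavelength:
λ' = 9.3 + 4.1717 = 13.4717 pm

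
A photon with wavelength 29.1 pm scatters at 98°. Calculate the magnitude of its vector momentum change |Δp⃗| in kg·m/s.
3.2904e-23 kg·m/s

Photon momentum magnitude is p = h/λ.

Initial momentum:
p₀ = h/λ = 6.6261e-34/2.9100e-11 = 2.2770e-23 kg·m/s

After scattering:
λ' = λ + Δλ = 29.1 + 2.7640 = 31.8640 pm
p' = h/λ' = 6.6261e-34/3.1864e-11 = 2.0795e-23 kg·m/s

Momentum is a vector; the scattered photon's direction makes angle θ = 98° with the incident direction. The magnitude of the vector change Δp⃗ = p⃗₀ − p⃗' is found from the law of cosines:
|Δp⃗|² = p₀² + p'² − 2p₀p'cos θ
|Δp⃗|² = (2.2770e-23)² + (2.0795e-23)² − 2·2.2770e-23·2.0795e-23·cos(98°)
|Δp⃗| = 3.2904e-23 kg·m/s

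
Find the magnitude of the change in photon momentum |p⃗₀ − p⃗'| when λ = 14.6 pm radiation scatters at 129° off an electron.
7.3316e-23 kg·m/s

Photon momentum magnitude is p = h/λ.

Initial momentum:
p₀ = h/λ = 6.6261e-34/1.4600e-11 = 4.5384e-23 kg·m/s

After scattering:
λ' = λ + Δλ = 14.6 + 3.9532 = 18.5532 pm
p' = h/λ' = 6.6261e-34/1.8553e-11 = 3.5714e-23 kg·m/s

Momentum is a vector; the scattered photon's direction makes angle θ = 129° with the incident direction. The magnitude of the vector change Δp⃗ = p⃗₀ − p⃗' is found from the law of cosines:
|Δp⃗|² = p₀² + p'² − 2p₀p'cos θ
|Δp⃗|² = (4.5384e-23)² + (3.5714e-23)² − 2·4.5384e-23·3.5714e-23·cos(129°)
|Δp⃗| = 7.3316e-23 kg·m/s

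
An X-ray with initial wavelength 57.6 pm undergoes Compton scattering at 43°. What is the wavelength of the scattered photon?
58.2518 pm

Using the Compton scattering formula:
λ' = λ + Δλ = λ + λ_C(1 - cos θ)

Given:
- Initial wavelength λ = 57.6 pm
- Scattering angle θ = 43°
- Compton wavelength λ_C ≈ 2.4263 pm

Calculate the shift:
Δλ = 2.4263 × (1 - cos(43°))
Δλ = 2.4263 × 0.2686
Δλ = 0.6518 pm

Final wavelength:
λ' = 57.6 + 0.6518 = 58.2518 pm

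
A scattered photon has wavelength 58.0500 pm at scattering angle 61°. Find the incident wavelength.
56.8000 pm

From λ' = λ + Δλ, we have λ = λ' - Δλ

First calculate the Compton shift:
Δλ = λ_C(1 - cos θ)
Δλ = 2.4263 × (1 - cos(61°))
Δλ = 2.4263 × 0.5152
Δλ = 1.2500 pm

Initial wavelength:
λ = λ' - Δλ
λ = 58.0500 - 1.2500
λ = 56.8000 pm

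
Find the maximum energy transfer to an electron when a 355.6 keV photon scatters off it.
206.9243 keV

Maximum energy transfer occurs at θ = 180° (backscattering).

Initial photon: E₀ = 355.6 keV → λ₀ = 3.4866 pm

Maximum Compton shift (at 180°):
Δλ_max = 2λ_C = 2 × 2.4263 = 4.8526 pm

Final wavelength:
λ' = 3.4866 + 4.8526 = 8.3392 pm

Minimum photon energy (maximum energy to electron):
E'_min = hc/λ' = 148.6757 keV

Maximum electron kinetic energy:
K_max = E₀ - E'_min = 355.6000 - 148.6757 = 206.9243 keV

(Intermediate values are shown rounded; full precision is carried through to the final answer.)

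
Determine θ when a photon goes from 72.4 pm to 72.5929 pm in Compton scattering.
23.00°

First find the wavelength shift:
Δλ = λ' - λ = 72.5929 - 72.4 = 0.1929 pm

Using Δλ = λ_C(1 - cos θ), with λ_C = h/(m_e·c) ≈ 2.42631024 pm:
cos θ = 1 - Δλ/λ_C
cos θ = 1 - 0.1929/2.42631024
cos θ = 0.920497

θ = arccos(0.920497)
θ = 23.00°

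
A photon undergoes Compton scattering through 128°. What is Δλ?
3.9201 pm

Using the Compton scattering formula:
Δλ = λ_C(1 - cos θ)

where λ_C = h/(m_e·c) ≈ 2.4263 pm is the Compton wavelength of an electron.

For θ = 128°:
cos(128°) = -0.6157
1 - cos(128°) = 1.6157

Δλ = 2.4263 × 1.6157
Δλ = 3.9201 pm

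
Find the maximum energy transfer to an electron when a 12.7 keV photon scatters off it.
0.6014 keV

Maximum energy transfer occurs at θ = 180° (backscattering).

Initial photon: E₀ = 12.7 keV → λ₀ = 97.6254 pm

Maximum Compton shift (at 180°):
Δλ_max = 2λ_C = 2 × 2.4263 = 4.8526 pm

Final wavelength:
λ' = 97.6254 + 4.8526 = 102.4780 pm

Minimum photon energy (maximum energy to electron):
E'_min = hc/λ' = 12.0986 keV

Maximum electron kinetic energy:
K_max = E₀ - E'_min = 12.7000 - 12.0986 = 0.6014 keV

(Intermediate values are shown rounded; full precision is carried through to the final answer.)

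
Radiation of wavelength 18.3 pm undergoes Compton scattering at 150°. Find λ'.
22.8276 pm

Using the Compton formula: λ' = λ + λ_C(1 − cos θ)

For θ = 150°, cos θ = -√3/2 (exact) ≈ -0.8660, so:
1 − cos 150° = 1 − (-√3/2) ≈ 1.8660

Δλ = λ_C × 1.8660 = 2.4263 × 1.8660 = 4.5276 pm

λ' = 18.3 + 4.5276 = 22.8276 pm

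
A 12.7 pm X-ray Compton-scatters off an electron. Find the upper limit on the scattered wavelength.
17.5526 pm (at θ = 180°)

The Compton shift is Δλ = λ_C(1 − cos θ).

Since cos θ ranges from −1 to 1, the factor (1 − cos θ) ranges from 0 to 2; the maximum shift occurs at θ = 180° (backscattering):
Δλ_max = 2λ_C = 2 × 2.4263 pm = 4.8526 pm

Maximum scattered wavelength:
λ'_max = λ₀ + Δλ_max = 12.7 + 4.8526 = 17.5526 pm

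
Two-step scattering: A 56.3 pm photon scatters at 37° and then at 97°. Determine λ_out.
59.5106 pm

Apply Compton shift twice:

First scattering at θ₁ = 37°:
Δλ₁ = λ_C(1 - cos(37°))
Δλ₁ = 2.4263 × 0.2014
Δλ₁ = 0.4886 pm

After first scattering:
λ₁ = 56.3 + 0.4886 = 56.7886 pm

Second scattering at θ₂ = 97°:
Δλ₂ = λ_C(1 - cos(97°))
Δλ₂ = 2.4263 × 1.1219
Δλ₂ = 2.7220 pm

Final wavelength:
λ₂ = 56.7886 + 2.7220 = 59.5106 pm

Total shift: Δλ_total = 0.4886 + 2.7220 = 3.2106 pm

(Intermediate values are shown rounded; full precision is carried through to the final answer.)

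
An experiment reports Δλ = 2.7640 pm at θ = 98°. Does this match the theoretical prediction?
Yes, consistent

Calculate the expected shift for θ = 98°:

Δλ_expected = λ_C(1 - cos(98°))
Δλ_expected = 2.4263 × (1 - cos(98°))
Δλ_expected = 2.4263 × 1.1392
Δλ_expected = 2.7640 pm

Given shift: 2.7640 pm
Expected shift: 2.7640 pm
Difference: 0.0000 pm

The values match. This is consistent with Compton scattering at the stated angle.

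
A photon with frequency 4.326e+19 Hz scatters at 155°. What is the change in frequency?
1.732e+19 Hz (decrease)

Convert frequency to wavelength (c = 299792458 m/s):
λ₀ = c/f₀ = 299792458/4.326e+19 = 6.9300152e-12 m = 6.9300 pm

Calculate Compton shift:
Δλ = λ_C(1 - cos(155°)) = 4.6253 pm

Final wavelength:
λ' = λ₀ + Δλ = 6.9300 + 4.6253 = 11.5553 pm

Final frequency:
f' = c/λ' = 299792458/1.1555309e-11 = 2.5944131e+19 Hz

Frequency shift (decrease):
Δf = f₀ - f' = 4.326e+19 - 2.5944131e+19 = 1.732e+19 Hz

(Intermediate values are shown rounded; full precision is carried through to the final answer.)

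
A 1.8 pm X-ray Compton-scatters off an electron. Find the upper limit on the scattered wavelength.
6.6526 pm (at θ = 180°)

The Compton shift is Δλ = λ_C(1 − cos θ).

Since cos θ ranges from −1 to 1, the factor (1 − cos θ) ranges from 0 to 2; the maximum shift occurs at θ = 180° (backscattering):
Δλ_max = 2λ_C = 2 × 2.4263 pm = 4.8526 pm

Maximum scattered wavelength:
λ'_max = λ₀ + Δλ_max = 1.8 + 4.8526 = 6.6526 pm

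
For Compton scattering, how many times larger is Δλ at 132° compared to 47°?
132° produces the larger shift by a factor of 5.249

Calculate both shifts using Δλ = λ_C(1 - cos θ):

For θ₁ = 47°:
Δλ₁ = 2.4263 × (1 - cos(47°))
Δλ₁ = 2.4263 × 0.3180
Δλ₁ = 0.7716 pm

For θ₂ = 132°:
Δλ₂ = 2.4263 × (1 - cos(132°))
Δλ₂ = 2.4263 × 1.6691
Δλ₂ = 4.0498 pm

The 132° angle produces the larger shift.
Ratio: 4.0498/0.7716 = 5.249

(Intermediate values are shown rounded; full precision is carried through to the final answer.)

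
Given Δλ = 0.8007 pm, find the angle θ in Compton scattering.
47.93°

From the Compton formula Δλ = λ_C(1 - cos θ), we can solve for θ:

cos θ = 1 - Δλ/λ_C

Given:
- Δλ = 0.8007 pm
- λ_C = h/(m_e·c) ≈ 2.42631024 pm

cos θ = 1 - 0.8007/2.42631024
cos θ = 1 - 0.330007
cos θ = 0.669993

θ = arccos(0.669993)
θ = 47.93°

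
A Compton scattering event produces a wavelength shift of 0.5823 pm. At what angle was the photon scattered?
40.54°

From the Compton formula Δλ = λ_C(1 - cos θ), we can solve for θ:

cos θ = 1 - Δλ/λ_C

Given:
- Δλ = 0.5823 pm
- λ_C = h/(m_e·c) ≈ 2.42631024 pm

cos θ = 1 - 0.5823/2.42631024
cos θ = 1 - 0.239994
cos θ = 0.760006

θ = arccos(0.760006)
θ = 40.54°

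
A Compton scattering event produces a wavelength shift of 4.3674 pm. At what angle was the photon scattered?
143.13°

From the Compton formula Δλ = λ_C(1 - cos θ), we can solve for θ:

cos θ = 1 - Δλ/λ_C

Given:
- Δλ = 4.3674 pm
- λ_C = h/(m_e·c) ≈ 2.42631024 pm

cos θ = 1 - 4.3674/2.42631024
cos θ = 1 - 1.800017
cos θ = -0.800017

θ = arccos(-0.800017)
θ = 143.13°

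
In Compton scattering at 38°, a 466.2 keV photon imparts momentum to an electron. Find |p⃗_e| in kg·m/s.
1.5390e-22 kg·m/s

The electron is initially at rest, so by conservation of momentum:
p⃗_e = p⃗₀ − p⃗'  (incident photon momentum minus scattered photon momentum)

Photon momentum magnitudes (p = h/λ = E/c):
λ₀ = hc/E₀ = 2.6595 pm → p₀ = h/λ₀ = 2.4915e-22 kg·m/s
Δλ = λ_C(1 − cos 38°) = 0.5144 pm
λ' = 3.1738 pm → p' = h/λ' = 2.0877e-22 kg·m/s

The scattered photon makes angle θ = 38° with the incident direction, so by the law of cosines:
|p⃗_e|² = p₀² + p'² − 2p₀p'cos θ
|p⃗_e|² = (2.4915e-22)² + (2.0877e-22)² − 2·2.4915e-22·2.0877e-22·cos(38°)
|p⃗_e| = 1.5390e-22 kg·m/s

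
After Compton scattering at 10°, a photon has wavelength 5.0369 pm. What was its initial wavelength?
5.0000 pm

From λ' = λ + Δλ, we have λ = λ' - Δλ

First calculate the Compton shift:
Δλ = λ_C(1 - cos θ)
Δλ = 2.4263 × (1 - cos(10°))
Δλ = 2.4263 × 0.0152
Δλ = 0.0369 pm

Initial wavelength:
λ = λ' - Δλ
λ = 5.0369 - 0.0369
λ = 5.0000 pm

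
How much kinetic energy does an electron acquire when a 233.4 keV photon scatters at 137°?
103.0672 keV

By energy conservation: K_e = E_initial - E_final

First find the scattered photon energy:
Initial wavelength: λ = hc/E = 5.3121 pm
Compton shift: Δλ = λ_C(1 - cos(137°)) = 4.2008 pm
Final wavelength: λ' = 5.3121 + 4.2008 = 9.5129 pm
Final photon energy: E' = hc/λ' = 130.3328 keV

Electron kinetic energy:
K_e = E - E' = 233.4000 - 130.3328 = 103.0672 keV

(Intermediate values are shown rounded; full precision is carried through to the final answer.)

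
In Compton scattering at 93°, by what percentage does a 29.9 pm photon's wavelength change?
8.5394%

Calculate the Compton shift:
Δλ = λ_C(1 - cos(93°))
Δλ = 2.4263 × (1 - cos(93°))
Δλ = 2.4263 × 1.0523
Δλ = 2.5533 pm

Percentage change:
(Δλ/λ₀) × 100 = (2.5533/29.9) × 100
= 8.5394%

(Intermediate values are shown rounded; full precision is carried through to the final answer.)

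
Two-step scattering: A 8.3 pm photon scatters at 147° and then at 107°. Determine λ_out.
15.8969 pm

Apply Compton shift twice:

First scattering at θ₁ = 147°:
Δλ₁ = λ_C(1 - cos(147°))
Δλ₁ = 2.4263 × 1.8387
Δλ₁ = 4.4612 pm

After first scattering:
λ₁ = 8.3 + 4.4612 = 12.7612 pm

Second scattering at θ₂ = 107°:
Δλ₂ = λ_C(1 - cos(107°))
Δλ₂ = 2.4263 × 1.2924
Δλ₂ = 3.1357 pm

Final wavelength:
λ₂ = 12.7612 + 3.1357 = 15.8969 pm

Total shift: Δλ_total = 4.4612 + 3.1357 = 7.5969 pm

(Intermediate values are shown rounded; full precision is carried through to the final answer.)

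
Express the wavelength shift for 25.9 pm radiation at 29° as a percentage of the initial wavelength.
1.1746%

Calculate the Compton shift:
Δλ = λ_C(1 - cos(29°))
Δλ = 2.4263 × (1 - cos(29°))
Δλ = 2.4263 × 0.1254
Δλ = 0.3042 pm

Percentage change:
(Δλ/λ₀) × 100 = (0.3042/25.9) × 100
= 1.1746%

(Intermediate values are shown rounded; full precision is carried through to the final answer.)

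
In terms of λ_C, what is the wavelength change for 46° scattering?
0.3053 λ_C

The Compton shift formula is:
Δλ = λ_C(1 - cos θ)

Dividing both sides by λ_C:
Δλ/λ_C = 1 - cos θ

For θ = 46°:
Δλ/λ_C = 1 - cos(46°)
Δλ/λ_C = 1 - 0.6947
Δλ/λ_C = 0.3053

This means the shift is 0.3053 × λ_C = 0.7409 pm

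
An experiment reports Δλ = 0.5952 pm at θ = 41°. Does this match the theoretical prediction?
Yes, consistent

Calculate the expected shift for θ = 41°:

Δλ_expected = λ_C(1 - cos(41°))
Δλ_expected = 2.4263 × (1 - cos(41°))
Δλ_expected = 2.4263 × 0.2453
Δλ_expected = 0.5952 pm

Given shift: 0.5952 pm
Expected shift: 0.5952 pm
Difference: 0.0000 pm

The values match. This is consistent with Compton scattering at the stated angle.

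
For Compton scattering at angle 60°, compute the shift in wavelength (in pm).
1.2132 pm

Using the Compton scattering formula:
Δλ = λ_C(1 - cos θ)

where λ_C = h/(m_e·c) ≈ 2.4263 pm is the Compton wavelength of an electron.

For θ = 60°:
cos(60°) = 0.5000
1 - cos(60°) = 0.5000

Δλ = 2.4263 × 0.5000
Δλ = 1.2132 pm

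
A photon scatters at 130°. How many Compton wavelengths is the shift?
1.6428 λ_C

The Compton shift formula is:
Δλ = λ_C(1 - cos θ)

Dividing both sides by λ_C:
Δλ/λ_C = 1 - cos θ

For θ = 130°:
Δλ/λ_C = 1 - cos(130°)
Δλ/λ_C = 1 - -0.6428
Δλ/λ_C = 1.6428

This means the shift is 1.6428 × λ_C = 3.9859 pm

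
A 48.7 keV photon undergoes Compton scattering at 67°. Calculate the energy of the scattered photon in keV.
46.0274 keV

First convert energy to wavelength:
λ = hc/E, with hc ≈ 1239.842 keV·pm (i.e. 1239.842 eV·nm)

For E = 48.7 keV = 48700 eV:
λ = 1239.842 keV·pm / 48.7 keV
λ = 25.4588 pm

Calculate the Compton shift:
Δλ = λ_C(1 - cos(67°)) = 2.4263 × 0.6093
Δλ = 1.4783 pm

Final wavelength:
λ' = 25.4588 + 1.4783 = 26.9370 pm

Final energy:
E' = hc/λ' = 1239.842 / 26.9370 = 46.0274 keV

(Intermediate values are shown rounded; full precision is carried through to the final answer.)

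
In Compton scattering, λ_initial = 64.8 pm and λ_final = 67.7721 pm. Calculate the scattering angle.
103.00°

First find the wavelength shift:
Δλ = λ' - λ = 67.7721 - 64.8 = 2.9721 pm

Using Δλ = λ_C(1 - cos θ), with λ_C = h/(m_e·c) ≈ 2.42631024 pm:
cos θ = 1 - Δλ/λ_C
cos θ = 1 - 2.9721/2.42631024
cos θ = -0.224946

θ = arccos(-0.224946)
θ = 103.00°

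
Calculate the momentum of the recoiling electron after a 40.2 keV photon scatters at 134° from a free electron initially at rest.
3.7239e-23 kg·m/s

The electron is initially at rest, so by conservation of momentum:
p⃗_e = p⃗₀ − p⃗'  (incident photon momentum minus scattered photon momentum)

Photon momentum magnitudes (p = h/λ = E/c):
λ₀ = hc/E₀ = 30.8418 pm → p₀ = h/λ₀ = 2.1484e-23 kg·m/s
Δλ = λ_C(1 − cos 134°) = 4.1118 pm
λ' = 34.9536 pm → p' = h/λ' = 1.8957e-23 kg·m/s

The scattered photon makes angle θ = 134° with the incident direction, so by the law of cosines:
|p⃗_e|² = p₀² + p'² − 2p₀p'cos θ
|p⃗_e|² = (2.1484e-23)² + (1.8957e-23)² − 2·2.1484e-23·1.8957e-23·cos(134°)
|p⃗_e| = 3.7239e-23 kg·m/s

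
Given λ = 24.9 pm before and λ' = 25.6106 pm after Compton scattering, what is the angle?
45.00°

First find the wavelength shift:
Δλ = λ' - λ = 25.6106 - 24.9 = 0.7106 pm

Using Δλ = λ_C(1 - cos θ), with λ_C = h/(m_e·c) ≈ 2.42631024 pm:
cos θ = 1 - Δλ/λ_C
cos θ = 1 - 0.7106/2.42631024
cos θ = 0.707127

θ = arccos(0.707127)
θ = 45.00°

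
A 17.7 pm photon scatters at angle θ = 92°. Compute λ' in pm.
20.2110 pm

Using the Compton scattering formula:
λ' = λ + Δλ = λ + λ_C(1 - cos θ)

Given:
- Initial wavelength λ = 17.7 pm
- Scattering angle θ = 92°
- Compton wavelength λ_C ≈ 2.4263 pm

Calculate the shift:
Δλ = 2.4263 × (1 - cos(92°))
Δλ = 2.4263 × 1.0349
Δλ = 2.5110 pm

Final wavelength:
λ' = 17.7 + 2.5110 = 20.2110 pm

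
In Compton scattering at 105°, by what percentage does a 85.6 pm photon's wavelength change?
3.5681%

Calculate the Compton shift:
Δλ = λ_C(1 - cos(105°))
Δλ = 2.4263 × (1 - cos(105°))
Δλ = 2.4263 × 1.2588
Δλ = 3.0543 pm

Percentage change:
(Δλ/λ₀) × 100 = (3.0543/85.6) × 100
= 3.5681%

(Intermediate values are shown rounded; full precision is carried through to the final answer.)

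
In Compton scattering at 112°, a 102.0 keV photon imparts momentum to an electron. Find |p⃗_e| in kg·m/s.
8.0921e-23 kg·m/s

The electron is initially at rest, so by conservation of momentum:
p⃗_e = p⃗₀ − p⃗'  (incident photon momentum minus scattered photon momentum)

Photon momentum magnitudes (p = h/λ = E/c):
λ₀ = hc/E₀ = 12.1553 pm → p₀ = h/λ₀ = 5.4512e-23 kg·m/s
Δλ = λ_C(1 − cos 112°) = 3.3352 pm
λ' = 15.4905 pm → p' = h/λ' = 4.2775e-23 kg·m/s

The scattered photon makes angle θ = 112° with the incident direction, so by the law of cosines:
|p⃗_e|² = p₀² + p'² − 2p₀p'cos θ
|p⃗_e|² = (5.4512e-23)² + (4.2775e-23)² − 2·5.4512e-23·4.2775e-23·cos(112°)
|p⃗_e| = 8.0921e-23 kg·m/s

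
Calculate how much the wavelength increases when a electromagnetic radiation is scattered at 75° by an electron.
1.7983 pm

Using the Compton scattering formula:
Δλ = λ_C(1 - cos θ)

where λ_C = h/(m_e·c) ≈ 2.4263 pm is the Compton wavelength of an electron.

For θ = 75°:
cos(75°) = 0.2588
1 - cos(75°) = 0.7412

Δλ = 2.4263 × 0.7412
Δλ = 1.7983 pm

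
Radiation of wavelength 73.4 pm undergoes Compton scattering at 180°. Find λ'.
78.2526 pm

Using the Compton formula: λ' = λ + λ_C(1 − cos θ)

For θ = 180°, cos θ = -1 (exact) = -1.0000, so:
1 − cos 180° = 1 − (-1) = 2.0000

Δλ = λ_C × 2.0000 = 2.4263 × 2.0000 = 4.8526 pm

λ' = 73.4 + 4.8526 = 78.2526 pm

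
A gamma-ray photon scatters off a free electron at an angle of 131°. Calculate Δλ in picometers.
4.0181 pm

Using the Compton scattering formula:
Δλ = λ_C(1 - cos θ)

where λ_C = h/(m_e·c) ≈ 2.4263 pm is the Compton wavelength of an electron.

For θ = 131°:
cos(131°) = -0.6561
1 - cos(131°) = 1.6561

Δλ = 2.4263 × 1.6561
Δλ = 4.0181 pm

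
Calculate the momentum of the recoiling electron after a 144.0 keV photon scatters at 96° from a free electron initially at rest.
1.0154e-22 kg·m/s

The electron is initially at rest, so by conservation of momentum:
p⃗_e = p⃗₀ − p⃗'  (incident photon momentum minus scattered photon momentum)

Photon momentum magnitudes (p = h/λ = E/c):
λ₀ = hc/E₀ = 8.6100 pm → p₀ = h/λ₀ = 7.6958e-23 kg·m/s
Δλ = λ_C(1 − cos 96°) = 2.6799 pm
λ' = 11.2899 pm → p' = h/λ' = 5.8690e-23 kg·m/s

The scattered photon makes angle θ = 96° with the incident direction, so by the law of cosines:
|p⃗_e|² = p₀² + p'² − 2p₀p'cos θ
|p⃗_e|² = (7.6958e-23)² + (5.8690e-23)² − 2·7.6958e-23·5.8690e-23·cos(96°)
|p⃗_e| = 1.0154e-22 kg·m/s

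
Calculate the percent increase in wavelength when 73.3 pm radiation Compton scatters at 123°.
5.1129%

Calculate the Compton shift:
Δλ = λ_C(1 - cos(123°))
Δλ = 2.4263 × (1 - cos(123°))
Δλ = 2.4263 × 1.5446
Δλ = 3.7478 pm

Percentage change:
(Δλ/λ₀) × 100 = (3.7478/73.3) × 100
= 5.1129%

(Intermediate values are shown rounded; full precision is carried through to the final answer.)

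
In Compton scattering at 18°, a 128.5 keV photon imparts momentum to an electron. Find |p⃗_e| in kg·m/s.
2.1371e-23 kg·m/s

The electron is initially at rest, so by conservation of momentum:
p⃗_e = p⃗₀ − p⃗'  (incident photon momentum minus scattered photon momentum)

Photon momentum magnitudes (p = h/λ = E/c):
λ₀ = hc/E₀ = 9.6486 pm → p₀ = h/λ₀ = 6.8674e-23 kg·m/s
Δλ = λ_C(1 − cos 18°) = 0.1188 pm
λ' = 9.7673 pm → p' = h/λ' = 6.7839e-23 kg·m/s

The scattered photon makes angle θ = 18° with the incident direction, so by the law of cosines:
|p⃗_e|² = p₀² + p'² − 2p₀p'cos θ
|p⃗_e|² = (6.8674e-23)² + (6.7839e-23)² − 2·6.8674e-23·6.7839e-23·cos(18°)
|p⃗_e| = 2.1371e-23 kg·m/s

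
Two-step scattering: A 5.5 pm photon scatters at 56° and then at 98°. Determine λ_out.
9.3335 pm

Apply Compton shift twice:

First scattering at θ₁ = 56°:
Δλ₁ = λ_C(1 - cos(56°))
Δλ₁ = 2.4263 × 0.4408
Δλ₁ = 1.0695 pm

After first scattering:
λ₁ = 5.5 + 1.0695 = 6.5695 pm

Second scattering at θ₂ = 98°:
Δλ₂ = λ_C(1 - cos(98°))
Δλ₂ = 2.4263 × 1.1392
Δλ₂ = 2.7640 pm

Final wavelength:
λ₂ = 6.5695 + 2.7640 = 9.3335 pm

Total shift: Δλ_total = 1.0695 + 2.7640 = 3.8335 pm

(Intermediate values are shown rounded; full precision is carried through to the final answer.)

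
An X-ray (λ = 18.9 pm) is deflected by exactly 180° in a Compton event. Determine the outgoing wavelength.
23.7526 pm

Using the Compton formula: λ' = λ + λ_C(1 − cos θ)

For θ = 180°, cos θ = -1 (exact) = -1.0000, so:
1 − cos 180° = 1 − (-1) = 2.0000

Δλ = λ_C × 2.0000 = 2.4263 × 2.0000 = 4.8526 pm

λ' = 18.9 + 4.8526 = 23.7526 pm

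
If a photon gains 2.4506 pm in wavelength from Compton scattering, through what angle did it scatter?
90.57°

From the Compton formula Δλ = λ_C(1 - cos θ), we can solve for θ:

cos θ = 1 - Δλ/λ_C

Given:
- Δλ = 2.4506 pm
- λ_C = h/(m_e·c) ≈ 2.42631024 pm

cos θ = 1 - 2.4506/2.42631024
cos θ = 1 - 1.010011
cos θ = -0.010011

θ = arccos(-0.010011)
θ = 90.57°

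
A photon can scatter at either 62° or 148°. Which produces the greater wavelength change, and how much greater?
148° produces the larger shift by a factor of 3.483

Calculate both shifts using Δλ = λ_C(1 - cos θ):

For θ₁ = 62°:
Δλ₁ = 2.4263 × (1 - cos(62°))
Δλ₁ = 2.4263 × 0.5305
Δλ₁ = 1.2872 pm

For θ₂ = 148°:
Δλ₂ = 2.4263 × (1 - cos(148°))
Δλ₂ = 2.4263 × 1.8480
Δλ₂ = 4.4839 pm

The 148° angle produces the larger shift.
Ratio: 4.4839/1.2872 = 3.483

(Intermediate values are shown rounded; full precision is carried through to the final answer.)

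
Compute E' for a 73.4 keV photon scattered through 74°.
66.4826 keV

First convert energy to wavelength:
λ = hc/E, with hc ≈ 1239.842 keV·pm (i.e. 1239.842 eV·nm)

For E = 73.4 keV = 73400 eV:
λ = 1239.842 keV·pm / 73.4 keV
λ = 16.8916 pm

Calculate the Compton shift:
Δλ = λ_C(1 - cos(74°)) = 2.4263 × 0.7244
Δλ = 1.7575 pm

Final wavelength:
λ' = 16.8916 + 1.7575 = 18.6491 pm

Final energy:
E' = hc/λ' = 1239.842 / 18.6491 = 66.4826 keV

(Intermediate values are shown rounded; full precision is carried through to the final answer.)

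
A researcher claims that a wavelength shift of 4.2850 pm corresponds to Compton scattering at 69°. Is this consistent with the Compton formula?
No, inconsistent

Calculate the expected shift for θ = 69°:

Δλ_expected = λ_C(1 - cos(69°))
Δλ_expected = 2.4263 × (1 - cos(69°))
Δλ_expected = 2.4263 × 0.6416
Δλ_expected = 1.5568 pm

Given shift: 4.2850 pm
Expected shift: 1.5568 pm
Difference: 2.7282 pm

The values do not match. The given shift corresponds to θ ≈ 140.0°, not 69°.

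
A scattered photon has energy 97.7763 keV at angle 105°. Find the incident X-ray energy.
128.7999 keV

Convert final energy to wavelength (hc ≈ 1239.842 keV·pm):
λ' = hc/E' = 1239.842 / 97.7763 = 12.6804 pm

Calculate the Compton shift:
Δλ = λ_C(1 - cos(105°))
Δλ = 2.4263 × (1 - cos(105°))
Δλ = 3.0543 pm

Initial wavelength:
λ = λ' - Δλ = 12.6804 - 3.0543 = 9.6261 pm

Initial energy:
E = hc/λ = 1239.842 / 9.6261 = 128.7999 keV

(Intermediate values are shown rounded; full precision is carried through to the final answer.)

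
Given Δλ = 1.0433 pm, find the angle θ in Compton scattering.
55.25°

From the Compton formula Δλ = λ_C(1 - cos θ), we can solve for θ:

cos θ = 1 - Δλ/λ_C

Given:
- Δλ = 1.0433 pm
- λ_C = h/(m_e·c) ≈ 2.42631024 pm

cos θ = 1 - 1.0433/2.42631024
cos θ = 1 - 0.429994
cos θ = 0.570006

θ = arccos(0.570006)
θ = 55.25°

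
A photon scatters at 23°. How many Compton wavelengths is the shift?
0.0795 λ_C

The Compton shift formula is:
Δλ = λ_C(1 - cos θ)

Dividing both sides by λ_C:
Δλ/λ_C = 1 - cos θ

For θ = 23°:
Δλ/λ_C = 1 - cos(23°)
Δλ/λ_C = 1 - 0.9205
Δλ/λ_C = 0.0795

This means the shift is 0.0795 × λ_C = 0.1929 pm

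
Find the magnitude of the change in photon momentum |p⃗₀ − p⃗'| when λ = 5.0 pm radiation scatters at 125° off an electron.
1.8610e-22 kg·m/s

Photon momentum magnitude is p = h/λ.

Initial momentum:
p₀ = h/λ = 6.6261e-34/5.0000e-12 = 1.3252e-22 kg·m/s

After scattering:
λ' = λ + Δλ = 5.0 + 3.8180 = 8.8180 pm
p' = h/λ' = 6.6261e-34/8.8180e-12 = 7.5143e-23 kg·m/s

Momentum is a vector; the scattered photon's direction makes angle θ = 125° with the incident direction. The magnitude of the vector change Δp⃗ = p⃗₀ − p⃗' is found from the law of cosines:
|Δp⃗|² = p₀² + p'² − 2p₀p'cos θ
|Δp⃗|² = (1.3252e-22)² + (7.5143e-23)² − 2·1.3252e-22·7.5143e-23·cos(125°)
|Δp⃗| = 1.8610e-22 kg·m/s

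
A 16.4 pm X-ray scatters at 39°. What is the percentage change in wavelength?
3.2970%

Calculate the Compton shift:
Δλ = λ_C(1 - cos(39°))
Δλ = 2.4263 × (1 - cos(39°))
Δλ = 2.4263 × 0.2229
Δλ = 0.5407 pm

Percentage change:
(Δλ/λ₀) × 100 = (0.5407/16.4) × 100
= 3.2970%

(Intermediate values are shown rounded; full precision is carried through to the final answer.)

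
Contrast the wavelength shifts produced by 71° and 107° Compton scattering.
107° produces the larger shift by a factor of 1.916

Calculate both shifts using Δλ = λ_C(1 - cos θ):

For θ₁ = 71°:
Δλ₁ = 2.4263 × (1 - cos(71°))
Δλ₁ = 2.4263 × 0.6744
Δλ₁ = 1.6364 pm

For θ₂ = 107°:
Δλ₂ = 2.4263 × (1 - cos(107°))
Δλ₂ = 2.4263 × 1.2924
Δλ₂ = 3.1357 pm

The 107° angle produces the larger shift.
Ratio: 3.1357/1.6364 = 1.916

(Intermediate values are shown rounded; full precision is carried through to the final answer.)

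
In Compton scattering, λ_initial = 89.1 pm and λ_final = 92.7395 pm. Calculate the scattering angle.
120.00°

First find the wavelength shift:
Δλ = λ' - λ = 92.7395 - 89.1 = 3.6395 pm

Using Δλ = λ_C(1 - cos θ), with λ_C = h/(m_e·c) ≈ 2.42631024 pm:
cos θ = 1 - Δλ/λ_C
cos θ = 1 - 3.6395/2.42631024
cos θ = -0.500014

θ = arccos(-0.500014)
θ = 120.00°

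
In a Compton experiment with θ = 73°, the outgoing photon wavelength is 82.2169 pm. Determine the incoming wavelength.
80.5000 pm

From λ' = λ + Δλ, we have λ = λ' - Δλ

First calculate the Compton shift:
Δλ = λ_C(1 - cos θ)
Δλ = 2.4263 × (1 - cos(73°))
Δλ = 2.4263 × 0.7076
Δλ = 1.7169 pm

Initial wavelength:
λ = λ' - Δλ
λ = 82.2169 - 1.7169
λ = 80.5000 pm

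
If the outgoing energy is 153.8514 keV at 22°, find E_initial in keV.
157.3000 keV

Convert final energy to wavelength (hc ≈ 1239.842 keV·pm):
λ' = hc/E' = 1239.842 / 153.8514 = 8.0587 pm

Calculate the Compton shift:
Δλ = λ_C(1 - cos(22°))
Δλ = 2.4263 × (1 - cos(22°))
Δλ = 0.1767 pm

Initial wavelength:
λ = λ' - Δλ = 8.0587 - 0.1767 = 7.8820 pm

Initial energy:
E = hc/λ = 1239.842 / 7.8820 = 157.3000 keV

(Intermediate values are shown rounded; full precision is carried through to the final answer.)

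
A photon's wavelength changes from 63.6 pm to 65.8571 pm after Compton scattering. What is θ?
86.00°

First find the wavelength shift:
Δλ = λ' - λ = 65.8571 - 63.6 = 2.2571 pm

Using Δλ = λ_C(1 - cos θ), with λ_C = h/(m_e·c) ≈ 2.42631024 pm:
cos θ = 1 - Δλ/λ_C
cos θ = 1 - 2.2571/2.42631024
cos θ = 0.069740

θ = arccos(0.069740)
θ = 86.00°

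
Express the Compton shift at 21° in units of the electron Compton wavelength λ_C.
0.0664 λ_C

The Compton shift formula is:
Δλ = λ_C(1 - cos θ)

Dividing both sides by λ_C:
Δλ/λ_C = 1 - cos θ

For θ = 21°:
Δλ/λ_C = 1 - cos(21°)
Δλ/λ_C = 1 - 0.9336
Δλ/λ_C = 0.0664

This means the shift is 0.0664 × λ_C = 0.1612 pm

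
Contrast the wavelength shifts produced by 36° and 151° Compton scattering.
151° produces the larger shift by a factor of 9.816

Calculate both shifts using Δλ = λ_C(1 - cos θ):

For θ₁ = 36°:
Δλ₁ = 2.4263 × (1 - cos(36°))
Δλ₁ = 2.4263 × 0.1910
Δλ₁ = 0.4634 pm

For θ₂ = 151°:
Δλ₂ = 2.4263 × (1 - cos(151°))
Δλ₂ = 2.4263 × 1.8746
Δλ₂ = 4.5484 pm

The 151° angle produces the larger shift.
Ratio: 4.5484/0.4634 = 9.816

(Intermediate values are shown rounded; full precision is carried through to the final answer.)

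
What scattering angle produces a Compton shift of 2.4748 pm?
91.15°

From the Compton formula Δλ = λ_C(1 - cos θ), we can solve for θ:

cos θ = 1 - Δλ/λ_C

Given:
- Δλ = 2.4748 pm
- λ_C = h/(m_e·c) ≈ 2.42631024 pm

cos θ = 1 - 2.4748/2.42631024
cos θ = 1 - 1.019985
cos θ = -0.019985

θ = arccos(-0.019985)
θ = 91.15°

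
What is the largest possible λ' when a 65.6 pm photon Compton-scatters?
70.4526 pm (at θ = 180°)

The Compton shift is Δλ = λ_C(1 − cos θ).

Since cos θ ranges from −1 to 1, the factor (1 − cos θ) ranges from 0 to 2; the maximum shift occurs at θ = 180° (backscattering):
Δλ_max = 2λ_C = 2 × 2.4263 pm = 4.8526 pm

Maximum scattered wavelength:
λ'_max = λ₀ + Δλ_max = 65.6 + 4.8526 = 70.4526 pm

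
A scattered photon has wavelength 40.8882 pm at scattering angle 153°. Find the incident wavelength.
36.3000 pm

From λ' = λ + Δλ, we have λ = λ' - Δλ

First calculate the Compton shift:
Δλ = λ_C(1 - cos θ)
Δλ = 2.4263 × (1 - cos(153°))
Δλ = 2.4263 × 1.8910
Δλ = 4.5882 pm

Initial wavelength:
λ = λ' - Δλ
λ = 40.8882 - 4.5882
λ = 36.3000 pm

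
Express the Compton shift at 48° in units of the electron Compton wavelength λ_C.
0.3309 λ_C

The Compton shift formula is:
Δλ = λ_C(1 - cos θ)

Dividing both sides by λ_C:
Δλ/λ_C = 1 - cos θ

For θ = 48°:
Δλ/λ_C = 1 - cos(48°)
Δλ/λ_C = 1 - 0.6691
Δλ/λ_C = 0.3309

This means the shift is 0.3309 × λ_C = 0.8028 pm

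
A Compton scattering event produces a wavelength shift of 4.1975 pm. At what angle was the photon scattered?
136.89°

From the Compton formula Δλ = λ_C(1 - cos θ), we can solve for θ:

cos θ = 1 - Δλ/λ_C

Given:
- Δλ = 4.1975 pm
- λ_C = h/(m_e·c) ≈ 2.42631024 pm

cos θ = 1 - 4.1975/2.42631024
cos θ = 1 - 1.729993
cos θ = -0.729993

θ = arccos(-0.729993)
θ = 136.89°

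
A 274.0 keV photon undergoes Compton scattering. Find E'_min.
132.2133 keV (at θ = 180°)

The scattered photon has minimum energy when its wavelength is maximum, i.e., when the Compton shift Δλ = λ_C(1 − cos θ) is maximum. This occurs at θ = 180° (backscattering), giving Δλ_max = 2λ_C = 4.8526 pm.

Initial wavelength: λ₀ = hc/E₀ = 4.5250 pm
Maximum final wavelength: λ'_max = λ₀ + 2λ_C = 4.5250 + 4.8526 = 9.3776 pm
Minimum final energy: E'_min = hc/λ'_max = 132.2133 keV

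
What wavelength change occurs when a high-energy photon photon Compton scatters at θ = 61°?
1.2500 pm

Using the Compton scattering formula:
Δλ = λ_C(1 - cos θ)

where λ_C = h/(m_e·c) ≈ 2.4263 pm is the Compton wavelength of an electron.

For θ = 61°:
cos(61°) = 0.4848
1 - cos(61°) = 0.5152

Δλ = 2.4263 × 0.5152
Δλ = 1.2500 pm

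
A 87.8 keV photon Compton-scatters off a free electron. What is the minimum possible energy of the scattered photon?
65.3449 keV (at θ = 180°)

The scattered photon has minimum energy when its wavelength is maximum, i.e., when the Compton shift Δλ = λ_C(1 − cos θ) is maximum. This occurs at θ = 180° (backscattering), giving Δλ_max = 2λ_C = 4.8526 pm.

Initial wavelength: λ₀ = hc/E₀ = 14.1212 pm
Maximum final wavelength: λ'_max = λ₀ + 2λ_C = 14.1212 + 4.8526 = 18.9738 pm
Minimum final energy: E'_min = hc/λ'_max = 65.3449 keV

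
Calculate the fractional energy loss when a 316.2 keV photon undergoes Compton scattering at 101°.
0.4242 (or 42.42%)

Calculate initial and final photon energies:

Initial: E₀ = 316.2 keV → λ₀ = 3.9211 pm
Compton shift: Δλ = 2.8893 pm
Final wavelength: λ' = 6.8103 pm
Final energy: E' = 182.0529 keV

Fractional energy loss:
(E₀ - E')/E₀ = (316.2000 - 182.0529)/316.2000
= 134.1471/316.2000
= 0.4242
= 42.42%

(Intermediate values are shown rounded; full precision is carried through to the final answer.)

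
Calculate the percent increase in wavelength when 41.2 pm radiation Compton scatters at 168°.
11.6495%

Calculate the Compton shift:
Δλ = λ_C(1 - cos(168°))
Δλ = 2.4263 × (1 - cos(168°))
Δλ = 2.4263 × 1.9781
Δλ = 4.7996 pm

Percentage change:
(Δλ/λ₀) × 100 = (4.7996/41.2) × 100
= 11.6495%

(Intermediate values are shown rounded; full precision is carried through to the final answer.)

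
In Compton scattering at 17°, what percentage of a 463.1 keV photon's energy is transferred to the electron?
0.0381 (or 3.81%)

Calculate initial and final photon energies:

Initial: E₀ = 463.1 keV → λ₀ = 2.6773 pm
Compton shift: Δλ = 0.1060 pm
Final wavelength: λ' = 2.7833 pm
Final energy: E' = 445.4600 keV

Fractional energy loss:
(E₀ - E')/E₀ = (463.1000 - 445.4600)/463.1000
= 17.6400/463.1000
= 0.0381
= 3.81%

(Intermediate values are shown rounded; full precision is carried through to the final answer.)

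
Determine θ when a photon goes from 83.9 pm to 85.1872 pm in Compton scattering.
62.00°

First find the wavelength shift:
Δλ = λ' - λ = 85.1872 - 83.9 = 1.2872 pm

Using Δλ = λ_C(1 - cos θ), with λ_C = h/(m_e·c) ≈ 2.42631024 pm:
cos θ = 1 - Δλ/λ_C
cos θ = 1 - 1.2872/2.42631024
cos θ = 0.469483

θ = arccos(0.469483)
θ = 62.00°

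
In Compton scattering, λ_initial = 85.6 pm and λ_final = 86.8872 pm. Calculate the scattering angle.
62.00°

First find the wavelength shift:
Δλ = λ' - λ = 86.8872 - 85.6 = 1.2872 pm

Using Δλ = λ_C(1 - cos θ), with λ_C = h/(m_e·c) ≈ 2.42631024 pm:
cos θ = 1 - Δλ/λ_C
cos θ = 1 - 1.2872/2.42631024
cos θ = 0.469483

θ = arccos(0.469483)
θ = 62.00°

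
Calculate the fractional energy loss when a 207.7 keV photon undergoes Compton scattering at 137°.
0.4131 (or 41.31%)

Calculate initial and final photon energies:

Initial: E₀ = 207.7 keV → λ₀ = 5.9694 pm
Compton shift: Δλ = 4.2008 pm
Final wavelength: λ' = 10.1702 pm
Final energy: E' = 121.9094 keV

Fractional energy loss:
(E₀ - E')/E₀ = (207.7000 - 121.9094)/207.7000
= 85.7906/207.7000
= 0.4131
= 41.31%

(Intermediate values are shown rounded; full precision is carried through to the final answer.)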